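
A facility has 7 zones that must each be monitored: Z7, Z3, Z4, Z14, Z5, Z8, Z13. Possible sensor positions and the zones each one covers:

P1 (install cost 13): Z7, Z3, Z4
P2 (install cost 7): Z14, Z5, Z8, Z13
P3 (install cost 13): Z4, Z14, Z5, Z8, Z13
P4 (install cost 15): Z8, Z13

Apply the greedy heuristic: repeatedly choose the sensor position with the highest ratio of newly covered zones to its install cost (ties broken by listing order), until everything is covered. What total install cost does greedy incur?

Pick 1: P2 adds 4 new (Z14, Z5, Z8, Z13) at install cost 7 (ratio 4/7).
Pick 2: P1 adds 3 new (Z7, Z3, Z4) at install cost 13 (ratio 3/13).
Greedy total install cost: 7 + 13 = 20.

20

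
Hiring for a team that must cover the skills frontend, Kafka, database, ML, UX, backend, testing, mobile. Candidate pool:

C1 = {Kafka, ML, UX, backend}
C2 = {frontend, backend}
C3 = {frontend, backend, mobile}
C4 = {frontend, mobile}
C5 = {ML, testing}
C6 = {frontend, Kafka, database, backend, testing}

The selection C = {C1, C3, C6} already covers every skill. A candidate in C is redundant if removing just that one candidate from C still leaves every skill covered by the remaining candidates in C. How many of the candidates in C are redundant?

0

Drop C1: ML, UX uncovered — not redundant.
Drop C3: mobile uncovered — not redundant.
Drop C6: database, testing uncovered — not redundant.
None of the candidates in C is redundant.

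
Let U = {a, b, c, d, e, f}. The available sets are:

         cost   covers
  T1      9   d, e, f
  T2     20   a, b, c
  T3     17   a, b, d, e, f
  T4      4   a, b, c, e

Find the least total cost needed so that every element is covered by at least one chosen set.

T1, T4 cover every element at cost 9 + 4 = 13.
Any cover uses at least 2 sets; among all covering selections none totals below 13.

13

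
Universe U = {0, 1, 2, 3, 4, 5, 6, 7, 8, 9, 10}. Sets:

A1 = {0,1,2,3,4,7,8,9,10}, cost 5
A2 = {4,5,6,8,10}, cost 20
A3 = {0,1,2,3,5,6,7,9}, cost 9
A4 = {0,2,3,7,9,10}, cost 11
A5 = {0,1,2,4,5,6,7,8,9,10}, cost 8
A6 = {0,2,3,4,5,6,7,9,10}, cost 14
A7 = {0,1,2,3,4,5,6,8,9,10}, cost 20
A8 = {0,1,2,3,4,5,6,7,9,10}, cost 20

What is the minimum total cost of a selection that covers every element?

A1, A5 cover every element at cost 5 + 8 = 13.
Any cover uses at least 2 sets; among all covering selections none totals below 13.

13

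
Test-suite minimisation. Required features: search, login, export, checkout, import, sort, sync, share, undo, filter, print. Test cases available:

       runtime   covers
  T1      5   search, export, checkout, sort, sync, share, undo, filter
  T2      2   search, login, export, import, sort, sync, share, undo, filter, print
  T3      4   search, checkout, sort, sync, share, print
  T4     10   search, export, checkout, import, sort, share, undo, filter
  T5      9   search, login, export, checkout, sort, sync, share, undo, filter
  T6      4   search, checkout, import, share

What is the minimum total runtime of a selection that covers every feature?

6

T2, T3 cover every feature at runtime 2 + 4 = 6.
Any cover uses at least 2 test cases; among all covering selections none totals below 6.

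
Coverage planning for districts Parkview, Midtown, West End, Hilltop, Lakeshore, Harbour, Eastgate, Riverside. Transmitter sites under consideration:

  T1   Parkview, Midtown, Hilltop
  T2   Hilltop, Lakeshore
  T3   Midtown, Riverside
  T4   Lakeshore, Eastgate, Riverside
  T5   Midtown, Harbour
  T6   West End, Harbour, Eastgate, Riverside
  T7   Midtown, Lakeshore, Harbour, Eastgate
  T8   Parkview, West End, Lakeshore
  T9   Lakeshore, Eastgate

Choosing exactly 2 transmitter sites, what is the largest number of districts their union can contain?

Choosing T1, T6 covers {Parkview, Midtown, West End, Hilltop, Harbour, Eastgate, Riverside} — 7 districts.
No choice of 2 transmitter sites does better; here Lakeshore is left uncovered.

7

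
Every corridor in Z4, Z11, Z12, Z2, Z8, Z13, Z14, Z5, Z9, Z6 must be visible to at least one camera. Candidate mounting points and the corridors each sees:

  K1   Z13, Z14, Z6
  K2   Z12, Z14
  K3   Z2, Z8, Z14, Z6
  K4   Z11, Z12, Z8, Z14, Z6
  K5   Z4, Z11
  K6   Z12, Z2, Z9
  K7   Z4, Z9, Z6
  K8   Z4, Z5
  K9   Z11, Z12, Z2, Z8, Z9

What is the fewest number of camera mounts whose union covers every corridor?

3

K1, K8, K9 together cover {Z4, Z11, Z12, Z2, Z8, Z13, Z14, Z5, Z9, Z6} — every corridor.
No 2 of the 9 camera mounts cover everything (all 36 pairs fall short), so 3 is minimum.
Greedy (largest uncovered first) would take K4, K6, K8, K1 — 4 camera mounts — but 3 suffice.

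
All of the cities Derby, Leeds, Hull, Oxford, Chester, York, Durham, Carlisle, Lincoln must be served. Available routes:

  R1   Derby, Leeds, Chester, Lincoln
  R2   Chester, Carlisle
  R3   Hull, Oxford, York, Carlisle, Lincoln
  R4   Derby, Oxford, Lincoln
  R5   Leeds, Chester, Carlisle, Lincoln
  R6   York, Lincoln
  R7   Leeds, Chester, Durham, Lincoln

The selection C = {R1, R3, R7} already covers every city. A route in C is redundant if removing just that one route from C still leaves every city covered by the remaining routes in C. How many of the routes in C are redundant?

0

Drop R1: Derby uncovered — not redundant.
Drop R3: Hull, Oxford, York, Carlisle uncovered — not redundant.
Drop R7: Durham uncovered — not redundant.
None of the routes in C is redundant.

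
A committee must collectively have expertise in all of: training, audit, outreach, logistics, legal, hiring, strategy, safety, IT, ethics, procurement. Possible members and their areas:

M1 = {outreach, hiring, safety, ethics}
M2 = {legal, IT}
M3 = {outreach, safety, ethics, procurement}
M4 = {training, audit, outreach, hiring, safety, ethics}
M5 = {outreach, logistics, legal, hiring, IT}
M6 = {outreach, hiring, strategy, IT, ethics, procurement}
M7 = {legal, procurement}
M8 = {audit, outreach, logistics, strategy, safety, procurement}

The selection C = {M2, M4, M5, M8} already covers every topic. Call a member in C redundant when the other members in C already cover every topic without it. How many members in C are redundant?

2

Drop M2: the rest still cover every topic — redundant.
Drop M4: training, ethics uncovered — not redundant.
Drop M5: the rest still cover every topic — redundant.
Drop M8: strategy, procurement uncovered — not redundant.
2 redundant: M2, M5.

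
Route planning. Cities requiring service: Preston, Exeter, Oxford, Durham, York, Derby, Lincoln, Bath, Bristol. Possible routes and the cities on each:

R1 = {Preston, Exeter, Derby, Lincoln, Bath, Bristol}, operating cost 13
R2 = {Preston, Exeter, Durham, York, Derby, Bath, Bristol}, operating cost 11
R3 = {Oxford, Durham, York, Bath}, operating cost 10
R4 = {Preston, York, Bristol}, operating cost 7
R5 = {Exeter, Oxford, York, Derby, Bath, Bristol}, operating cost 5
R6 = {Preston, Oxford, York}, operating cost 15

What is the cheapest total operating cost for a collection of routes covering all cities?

R1, R3 cover every city at operating cost 13 + 10 = 23.
Any cover uses at least 2 routes; among all covering selections none totals below 23.
Greedy by coverage-per-operating cost would pick R5, R2, R1 for 29 — worse than the optimum 23.

23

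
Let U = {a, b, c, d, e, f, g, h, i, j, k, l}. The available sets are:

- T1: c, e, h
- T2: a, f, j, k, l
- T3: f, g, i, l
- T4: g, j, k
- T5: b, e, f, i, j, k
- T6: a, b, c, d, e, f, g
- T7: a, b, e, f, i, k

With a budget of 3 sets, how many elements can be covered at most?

11

Choosing T1, T2, T6 covers {a, b, c, d, e, f, g, h, j, k, l} — 11 elements.
No choice of 3 sets does better; here i is left uncovered.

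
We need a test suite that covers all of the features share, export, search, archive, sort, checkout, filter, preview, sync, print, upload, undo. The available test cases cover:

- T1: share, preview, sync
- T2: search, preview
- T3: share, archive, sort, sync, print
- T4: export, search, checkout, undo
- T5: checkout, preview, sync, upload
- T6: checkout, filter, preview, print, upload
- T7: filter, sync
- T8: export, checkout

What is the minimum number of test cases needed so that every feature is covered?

3

T3, T4, T6 together cover {share, export, search, archive, sort, checkout, filter, preview, sync, print, upload, undo} — every feature.
No 2 of the 8 test cases cover everything (all 28 pairs fall short), so 3 is minimum.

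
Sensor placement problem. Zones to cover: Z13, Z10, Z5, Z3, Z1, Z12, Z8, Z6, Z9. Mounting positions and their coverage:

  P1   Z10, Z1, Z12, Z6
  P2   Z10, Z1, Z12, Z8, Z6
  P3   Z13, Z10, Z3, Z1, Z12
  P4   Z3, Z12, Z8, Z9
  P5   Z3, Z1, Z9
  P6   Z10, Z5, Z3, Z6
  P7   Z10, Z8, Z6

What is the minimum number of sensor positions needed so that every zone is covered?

3

P3, P4, P6 together cover {Z13, Z10, Z5, Z3, Z1, Z12, Z8, Z6, Z9} — every zone.
No 2 of the 7 sensor positions cover everything (all 21 pairs fall short), so 3 is minimum.
Greedy (largest uncovered first) would take P2, P3, P4, P6 — 4 sensor positions — but 3 suffice.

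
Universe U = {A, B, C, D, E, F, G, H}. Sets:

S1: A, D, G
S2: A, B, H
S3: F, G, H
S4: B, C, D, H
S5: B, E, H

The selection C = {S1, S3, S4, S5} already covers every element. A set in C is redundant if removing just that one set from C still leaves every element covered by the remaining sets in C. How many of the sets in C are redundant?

Drop S1: A uncovered — not redundant.
Drop S3: F uncovered — not redundant.
Drop S4: C uncovered — not redundant.
Drop S5: E uncovered — not redundant.
None of the sets in C is redundant.

0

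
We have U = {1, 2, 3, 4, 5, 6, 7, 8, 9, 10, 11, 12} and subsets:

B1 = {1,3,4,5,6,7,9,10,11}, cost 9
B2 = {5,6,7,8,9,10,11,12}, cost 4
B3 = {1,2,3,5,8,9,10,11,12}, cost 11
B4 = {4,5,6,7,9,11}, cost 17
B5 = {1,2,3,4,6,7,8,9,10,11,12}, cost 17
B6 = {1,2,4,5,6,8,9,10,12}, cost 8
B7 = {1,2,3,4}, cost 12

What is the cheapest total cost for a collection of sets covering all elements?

B2, B7 cover every element at cost 4 + 12 = 16.
Any cover uses at least 2 sets; among all covering selections none totals below 16.

16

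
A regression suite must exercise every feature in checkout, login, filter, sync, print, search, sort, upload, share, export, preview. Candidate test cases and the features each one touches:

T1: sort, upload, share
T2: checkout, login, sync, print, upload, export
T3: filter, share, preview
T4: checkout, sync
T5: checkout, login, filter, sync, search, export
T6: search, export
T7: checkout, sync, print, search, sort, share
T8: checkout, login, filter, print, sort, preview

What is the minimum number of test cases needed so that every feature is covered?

T1, T5, T8 together cover {checkout, login, filter, sync, print, search, sort, upload, share, export, preview} — every feature.
No 2 of the 8 test cases cover everything (all 28 pairs fall short), so 3 is minimum.

3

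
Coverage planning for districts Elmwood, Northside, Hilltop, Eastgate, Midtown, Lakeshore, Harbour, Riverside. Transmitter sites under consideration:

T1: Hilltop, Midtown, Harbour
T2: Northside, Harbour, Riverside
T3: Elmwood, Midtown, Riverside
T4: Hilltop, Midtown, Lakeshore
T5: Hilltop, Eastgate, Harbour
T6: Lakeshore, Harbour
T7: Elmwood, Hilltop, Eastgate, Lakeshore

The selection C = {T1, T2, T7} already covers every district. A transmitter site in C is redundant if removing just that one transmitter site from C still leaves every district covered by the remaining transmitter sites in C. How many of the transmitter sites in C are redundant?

0

Drop T1: Midtown uncovered — not redundant.
Drop T2: Northside, Riverside uncovered — not redundant.
Drop T7: Elmwood, Eastgate, Lakeshore uncovered — not redundant.
None of the transmitter sites in C is redundant.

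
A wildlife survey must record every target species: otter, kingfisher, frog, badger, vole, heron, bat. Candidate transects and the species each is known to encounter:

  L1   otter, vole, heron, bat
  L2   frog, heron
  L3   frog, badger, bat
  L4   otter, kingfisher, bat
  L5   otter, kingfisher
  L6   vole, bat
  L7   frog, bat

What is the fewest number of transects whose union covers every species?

L1, L3, L4 together cover {otter, kingfisher, frog, badger, vole, heron, bat} — every species.
No 2 of the 7 transects cover everything (all 21 pairs fall short), so 3 is minimum.

3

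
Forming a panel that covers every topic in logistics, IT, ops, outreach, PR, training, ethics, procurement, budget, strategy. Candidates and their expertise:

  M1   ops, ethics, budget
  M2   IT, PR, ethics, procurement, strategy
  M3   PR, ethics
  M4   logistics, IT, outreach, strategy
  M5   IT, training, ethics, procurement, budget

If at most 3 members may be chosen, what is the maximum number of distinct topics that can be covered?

Choosing M1, M2, M4 covers {logistics, IT, ops, outreach, PR, ethics, procurement, budget, strategy} — 9 topics.
No choice of 3 members does better; here training is left uncovered.

9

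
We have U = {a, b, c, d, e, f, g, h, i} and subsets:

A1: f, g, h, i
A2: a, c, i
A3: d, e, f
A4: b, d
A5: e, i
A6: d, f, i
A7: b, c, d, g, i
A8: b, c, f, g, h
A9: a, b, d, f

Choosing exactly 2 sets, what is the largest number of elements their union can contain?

7

Choosing A1, A7 covers {b, c, d, f, g, h, i} — 7 elements.
No choice of 2 sets does better; here a, e are left uncovered.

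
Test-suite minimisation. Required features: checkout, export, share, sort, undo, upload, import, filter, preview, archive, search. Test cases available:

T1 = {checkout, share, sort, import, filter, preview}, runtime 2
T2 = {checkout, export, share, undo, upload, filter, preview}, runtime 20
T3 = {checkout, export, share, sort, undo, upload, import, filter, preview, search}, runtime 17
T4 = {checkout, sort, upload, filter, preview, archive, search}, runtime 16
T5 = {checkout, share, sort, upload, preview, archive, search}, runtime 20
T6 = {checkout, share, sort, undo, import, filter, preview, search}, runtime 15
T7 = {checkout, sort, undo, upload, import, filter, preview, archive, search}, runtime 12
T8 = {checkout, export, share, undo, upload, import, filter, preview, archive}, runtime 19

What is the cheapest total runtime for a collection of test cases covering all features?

T3, T7 cover every feature at runtime 17 + 12 = 29.
Any cover uses at least 2 test cases; among all covering selections none totals below 29.
Greedy by coverage-per-runtime would pick T1, T7, T3 for 31 — worse than the optimum 29.

29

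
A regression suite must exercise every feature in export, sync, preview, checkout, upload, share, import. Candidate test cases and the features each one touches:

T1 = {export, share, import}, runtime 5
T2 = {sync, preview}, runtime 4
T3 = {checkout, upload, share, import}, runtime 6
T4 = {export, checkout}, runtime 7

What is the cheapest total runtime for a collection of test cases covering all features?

15

T1, T2, T3 cover every feature at runtime 5 + 4 + 6 = 15.
Any cover uses at least 3 test cases; among all covering selections none totals below 15.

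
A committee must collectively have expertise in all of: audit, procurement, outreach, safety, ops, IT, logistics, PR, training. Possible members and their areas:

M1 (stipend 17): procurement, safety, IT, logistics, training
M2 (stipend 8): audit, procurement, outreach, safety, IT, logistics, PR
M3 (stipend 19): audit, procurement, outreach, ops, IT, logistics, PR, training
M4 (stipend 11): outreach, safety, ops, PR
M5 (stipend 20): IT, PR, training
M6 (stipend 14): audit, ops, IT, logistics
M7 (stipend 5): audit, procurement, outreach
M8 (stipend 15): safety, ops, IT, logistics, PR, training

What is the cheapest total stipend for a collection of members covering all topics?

20

M7, M8 cover every topic at stipend 5 + 15 = 20.
Any cover uses at least 2 members; among all covering selections none totals below 20.
Greedy by coverage-per-stipend would pick M2, M8 for 23 — worse than the optimum 20.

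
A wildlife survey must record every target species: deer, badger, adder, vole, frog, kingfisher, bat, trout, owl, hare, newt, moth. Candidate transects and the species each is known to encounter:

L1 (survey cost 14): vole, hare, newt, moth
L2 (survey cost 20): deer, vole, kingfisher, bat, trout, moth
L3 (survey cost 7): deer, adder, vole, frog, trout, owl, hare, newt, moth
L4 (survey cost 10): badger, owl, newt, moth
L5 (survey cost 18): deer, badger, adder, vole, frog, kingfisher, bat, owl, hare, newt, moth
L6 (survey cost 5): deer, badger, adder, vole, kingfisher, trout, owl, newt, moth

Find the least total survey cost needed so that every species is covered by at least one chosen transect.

23

L5, L6 cover every species at survey cost 18 + 5 = 23.
Any cover uses at least 2 transects; among all covering selections none totals below 23.
Greedy by coverage-per-survey cost would pick L6, L3, L5 for 30 — worse than the optimum 23.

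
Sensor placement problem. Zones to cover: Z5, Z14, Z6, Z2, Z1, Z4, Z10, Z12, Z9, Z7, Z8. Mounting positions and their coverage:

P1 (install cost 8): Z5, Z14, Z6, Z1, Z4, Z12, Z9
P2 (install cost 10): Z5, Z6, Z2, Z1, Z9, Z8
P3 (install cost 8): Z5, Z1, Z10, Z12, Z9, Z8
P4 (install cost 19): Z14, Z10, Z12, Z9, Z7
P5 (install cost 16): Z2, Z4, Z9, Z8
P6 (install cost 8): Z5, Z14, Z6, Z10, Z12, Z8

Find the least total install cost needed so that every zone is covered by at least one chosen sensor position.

37

P1, P2, P4 cover every zone at install cost 8 + 10 + 19 = 37.
Any cover uses at least 3 sensor positions; among all covering selections none totals below 37.
Greedy by coverage-per-install cost would pick P1, P3, P2, P4 for 45 — worse than the optimum 37.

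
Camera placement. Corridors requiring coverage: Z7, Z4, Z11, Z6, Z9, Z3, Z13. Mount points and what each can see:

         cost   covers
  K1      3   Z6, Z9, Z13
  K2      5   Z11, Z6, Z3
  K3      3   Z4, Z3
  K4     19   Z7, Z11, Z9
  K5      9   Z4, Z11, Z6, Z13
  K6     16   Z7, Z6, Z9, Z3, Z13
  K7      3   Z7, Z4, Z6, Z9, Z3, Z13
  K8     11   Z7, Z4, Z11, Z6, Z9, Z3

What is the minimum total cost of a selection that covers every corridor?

8

K2, K7 cover every corridor at cost 5 + 3 = 8.
Any cover uses at least 2 camera mounts; among all covering selections none totals below 8.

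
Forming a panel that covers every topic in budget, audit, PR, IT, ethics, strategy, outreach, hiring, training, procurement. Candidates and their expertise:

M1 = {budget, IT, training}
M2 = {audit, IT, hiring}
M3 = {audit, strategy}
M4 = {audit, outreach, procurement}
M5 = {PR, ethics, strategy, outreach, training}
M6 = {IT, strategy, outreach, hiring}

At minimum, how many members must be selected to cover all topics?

M1, M2, M4, M5 together cover {budget, audit, PR, IT, ethics, strategy, outreach, hiring, training, procurement} — every topic.
No 3 of the 6 members cover everything (all 20 triples fall short), so 4 is minimum.

4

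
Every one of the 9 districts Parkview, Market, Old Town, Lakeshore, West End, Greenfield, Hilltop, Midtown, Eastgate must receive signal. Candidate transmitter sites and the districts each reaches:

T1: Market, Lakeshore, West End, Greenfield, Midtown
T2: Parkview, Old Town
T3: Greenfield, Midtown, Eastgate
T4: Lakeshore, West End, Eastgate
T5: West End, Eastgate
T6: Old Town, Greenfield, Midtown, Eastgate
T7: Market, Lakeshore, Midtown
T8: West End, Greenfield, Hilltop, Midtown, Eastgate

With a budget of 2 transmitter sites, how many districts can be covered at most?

7

Choosing T1, T2 covers {Parkview, Market, Old Town, Lakeshore, West End, Greenfield, Midtown} — 7 districts.
No choice of 2 transmitter sites does better; here Hilltop, Eastgate are left uncovered.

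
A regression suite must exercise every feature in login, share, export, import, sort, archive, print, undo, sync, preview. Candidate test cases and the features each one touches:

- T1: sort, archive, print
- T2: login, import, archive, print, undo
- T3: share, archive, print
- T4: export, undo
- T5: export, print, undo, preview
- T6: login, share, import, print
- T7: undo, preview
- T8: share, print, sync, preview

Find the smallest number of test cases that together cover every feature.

T1, T2, T4, T8 together cover {login, share, export, import, sort, archive, print, undo, sync, preview} — every feature.
No 3 of the 8 test cases cover everything (all 56 triples fall short), so 4 is minimum.

4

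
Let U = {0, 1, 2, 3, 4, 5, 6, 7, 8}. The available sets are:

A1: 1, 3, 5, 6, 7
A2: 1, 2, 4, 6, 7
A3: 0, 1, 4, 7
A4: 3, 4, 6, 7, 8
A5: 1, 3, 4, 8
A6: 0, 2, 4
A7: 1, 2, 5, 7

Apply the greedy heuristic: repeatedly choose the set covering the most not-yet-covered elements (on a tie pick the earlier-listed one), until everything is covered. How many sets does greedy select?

Pick 1: A1 covers 5 new elements (1, 3, 5, 6, 7).
Pick 2: A6 covers 3 new elements (0, 2, 4).
Pick 3: A4 covers 1 new elements (8).
Greedy uses 3 sets.

3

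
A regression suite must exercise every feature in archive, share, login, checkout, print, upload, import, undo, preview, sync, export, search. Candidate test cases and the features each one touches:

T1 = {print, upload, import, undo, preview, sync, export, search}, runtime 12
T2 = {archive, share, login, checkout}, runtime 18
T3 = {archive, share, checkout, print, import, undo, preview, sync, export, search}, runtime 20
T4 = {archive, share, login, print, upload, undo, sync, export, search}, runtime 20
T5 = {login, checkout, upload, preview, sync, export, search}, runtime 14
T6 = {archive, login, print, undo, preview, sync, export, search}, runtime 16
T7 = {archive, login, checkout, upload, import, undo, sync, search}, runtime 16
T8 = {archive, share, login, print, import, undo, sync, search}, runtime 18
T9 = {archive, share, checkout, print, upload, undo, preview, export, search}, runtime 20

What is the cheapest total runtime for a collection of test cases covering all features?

T1, T2 cover every feature at runtime 12 + 18 = 30.
Any cover uses at least 2 test cases; among all covering selections none totals below 30.

30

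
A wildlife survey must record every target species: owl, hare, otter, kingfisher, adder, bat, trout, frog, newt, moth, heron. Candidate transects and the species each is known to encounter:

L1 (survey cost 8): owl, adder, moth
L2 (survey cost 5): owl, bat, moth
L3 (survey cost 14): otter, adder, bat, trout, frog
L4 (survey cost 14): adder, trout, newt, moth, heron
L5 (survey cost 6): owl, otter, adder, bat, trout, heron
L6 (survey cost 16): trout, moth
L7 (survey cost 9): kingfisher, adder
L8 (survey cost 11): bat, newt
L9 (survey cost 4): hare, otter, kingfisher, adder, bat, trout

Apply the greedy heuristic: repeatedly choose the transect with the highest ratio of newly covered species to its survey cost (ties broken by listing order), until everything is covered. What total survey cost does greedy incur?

40

Pick 1: L9 adds 6 new (hare, otter, kingfisher, adder, bat, trout) at survey cost 4 (ratio 6/4).
Pick 2: L2 adds 2 new (owl, moth) at survey cost 5 (ratio 2/5).
Pick 3: L5 adds 1 new (heron) at survey cost 6 (ratio 1/6).
Pick 4: L8 adds 1 new (newt) at survey cost 11 (ratio 1/11).
Pick 5: L3 adds 1 new (frog) at survey cost 14 (ratio 1/14).
Greedy total survey cost: 4 + 5 + 6 + 11 + 14 = 40. (The true optimum is 37, so greedy overshoots here.)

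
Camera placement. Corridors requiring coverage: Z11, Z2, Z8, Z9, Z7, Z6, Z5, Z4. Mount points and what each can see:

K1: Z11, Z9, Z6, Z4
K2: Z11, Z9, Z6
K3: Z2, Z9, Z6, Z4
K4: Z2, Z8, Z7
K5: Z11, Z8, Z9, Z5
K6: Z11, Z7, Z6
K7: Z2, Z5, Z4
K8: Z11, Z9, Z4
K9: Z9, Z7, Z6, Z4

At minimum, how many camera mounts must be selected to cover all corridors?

3

K1, K4, K5 together cover {Z11, Z2, Z8, Z9, Z7, Z6, Z5, Z4} — every corridor.
No 2 of the 9 camera mounts cover everything (all 36 pairs fall short), so 3 is minimum.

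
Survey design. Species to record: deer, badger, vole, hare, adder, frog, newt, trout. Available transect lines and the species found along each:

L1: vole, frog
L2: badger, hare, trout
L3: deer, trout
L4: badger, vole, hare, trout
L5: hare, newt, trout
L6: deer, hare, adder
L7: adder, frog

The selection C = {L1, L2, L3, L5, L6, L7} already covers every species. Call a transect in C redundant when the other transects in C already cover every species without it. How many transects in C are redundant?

Drop L1: vole uncovered — not redundant.
Drop L2: badger uncovered — not redundant.
Drop L3: the rest still cover every species — redundant.
Drop L5: newt uncovered — not redundant.
Drop L6: the rest still cover every species — redundant.
Drop L7: the rest still cover every species — redundant.
3 redundant: L3, L6, L7.

3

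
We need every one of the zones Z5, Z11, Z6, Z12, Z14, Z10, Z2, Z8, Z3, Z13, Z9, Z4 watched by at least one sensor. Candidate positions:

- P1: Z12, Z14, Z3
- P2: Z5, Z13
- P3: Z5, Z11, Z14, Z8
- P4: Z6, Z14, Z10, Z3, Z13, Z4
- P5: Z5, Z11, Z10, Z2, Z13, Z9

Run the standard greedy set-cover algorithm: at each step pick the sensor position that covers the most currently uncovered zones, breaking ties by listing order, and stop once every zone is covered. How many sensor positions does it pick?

Pick 1: P4 covers 6 new zones (Z6, Z14, Z10, Z3, Z13, Z4).
Pick 2: P5 covers 4 new zones (Z5, Z11, Z2, Z9).
Pick 3: P1 covers 1 new zones (Z12).
Pick 4: P3 covers 1 new zones (Z8).
Greedy uses 4 sensor positions.

4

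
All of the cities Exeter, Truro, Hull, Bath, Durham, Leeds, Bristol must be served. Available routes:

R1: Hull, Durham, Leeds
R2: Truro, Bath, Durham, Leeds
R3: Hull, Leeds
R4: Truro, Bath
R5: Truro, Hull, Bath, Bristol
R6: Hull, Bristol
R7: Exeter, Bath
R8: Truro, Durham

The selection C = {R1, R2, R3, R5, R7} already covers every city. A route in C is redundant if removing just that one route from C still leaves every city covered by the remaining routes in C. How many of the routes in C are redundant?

3

Drop R1: the rest still cover every city — redundant.
Drop R2: the rest still cover every city — redundant.
Drop R3: the rest still cover every city — redundant.
Drop R5: Bristol uncovered — not redundant.
Drop R7: Exeter uncovered — not redundant.
3 redundant: R1, R2, R3.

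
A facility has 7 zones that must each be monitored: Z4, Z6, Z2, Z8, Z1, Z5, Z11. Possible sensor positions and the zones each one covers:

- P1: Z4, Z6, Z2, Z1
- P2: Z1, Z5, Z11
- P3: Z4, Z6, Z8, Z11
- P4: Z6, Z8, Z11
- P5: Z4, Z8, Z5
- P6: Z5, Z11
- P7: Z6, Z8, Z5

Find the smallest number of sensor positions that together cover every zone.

P1, P2, P3 together cover {Z4, Z6, Z2, Z8, Z1, Z5, Z11} — every zone.
No 2 of the 7 sensor positions cover everything (all 21 pairs fall short), so 3 is minimum.

3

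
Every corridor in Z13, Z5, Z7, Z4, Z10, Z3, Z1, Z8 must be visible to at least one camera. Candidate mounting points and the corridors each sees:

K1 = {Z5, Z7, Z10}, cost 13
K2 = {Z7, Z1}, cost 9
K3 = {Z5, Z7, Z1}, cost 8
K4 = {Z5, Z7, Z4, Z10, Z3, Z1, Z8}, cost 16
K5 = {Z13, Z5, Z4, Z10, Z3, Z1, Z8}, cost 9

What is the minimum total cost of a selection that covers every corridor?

K3, K5 cover every corridor at cost 8 + 9 = 17.
Any cover uses at least 2 camera mounts; among all covering selections none totals below 17.

17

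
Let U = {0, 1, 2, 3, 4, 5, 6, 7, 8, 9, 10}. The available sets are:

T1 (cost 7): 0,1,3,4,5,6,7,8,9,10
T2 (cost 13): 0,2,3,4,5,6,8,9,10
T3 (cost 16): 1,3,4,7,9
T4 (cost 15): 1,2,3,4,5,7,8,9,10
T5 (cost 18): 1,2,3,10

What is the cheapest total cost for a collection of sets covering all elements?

20

T1, T2 cover every element at cost 7 + 13 = 20.
Any cover uses at least 2 sets; among all covering selections none totals below 20.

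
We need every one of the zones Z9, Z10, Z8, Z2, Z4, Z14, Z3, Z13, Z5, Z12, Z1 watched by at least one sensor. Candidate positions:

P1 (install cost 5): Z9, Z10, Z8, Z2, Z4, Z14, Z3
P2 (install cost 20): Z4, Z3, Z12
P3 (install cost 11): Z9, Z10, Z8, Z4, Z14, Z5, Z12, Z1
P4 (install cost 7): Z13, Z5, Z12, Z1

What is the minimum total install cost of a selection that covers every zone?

12

P1, P4 cover every zone at install cost 5 + 7 = 12.
Any cover uses at least 2 sensor positions; among all covering selections none totals below 12.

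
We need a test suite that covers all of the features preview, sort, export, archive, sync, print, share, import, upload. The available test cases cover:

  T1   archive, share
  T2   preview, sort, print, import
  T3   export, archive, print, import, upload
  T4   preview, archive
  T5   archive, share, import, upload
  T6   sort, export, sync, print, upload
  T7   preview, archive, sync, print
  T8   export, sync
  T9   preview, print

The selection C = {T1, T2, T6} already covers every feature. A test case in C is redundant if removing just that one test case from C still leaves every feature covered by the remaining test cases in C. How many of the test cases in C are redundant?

0

Drop T1: archive, share uncovered — not redundant.
Drop T2: preview, import uncovered — not redundant.
Drop T6: export, sync, upload uncovered — not redundant.
None of the test cases in C is redundant.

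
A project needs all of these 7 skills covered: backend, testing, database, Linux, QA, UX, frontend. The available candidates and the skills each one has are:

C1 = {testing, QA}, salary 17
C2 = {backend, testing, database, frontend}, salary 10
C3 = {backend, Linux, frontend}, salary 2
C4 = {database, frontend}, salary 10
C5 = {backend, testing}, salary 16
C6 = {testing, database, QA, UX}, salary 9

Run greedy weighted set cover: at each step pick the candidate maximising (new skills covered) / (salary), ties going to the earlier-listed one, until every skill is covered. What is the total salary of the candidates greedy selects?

11

Pick 1: C3 adds 3 new (backend, Linux, frontend) at salary 2 (ratio 3/2).
Pick 2: C6 adds 4 new (testing, database, QA, UX) at salary 9 (ratio 4/9).
Greedy total salary: 2 + 9 = 11.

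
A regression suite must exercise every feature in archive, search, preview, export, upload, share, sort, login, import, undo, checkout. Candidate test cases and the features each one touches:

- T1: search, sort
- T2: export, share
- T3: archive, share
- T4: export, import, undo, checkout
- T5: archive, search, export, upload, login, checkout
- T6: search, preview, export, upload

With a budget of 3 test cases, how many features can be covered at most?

Choosing T1, T4, T5 covers {archive, search, export, upload, sort, login, import, undo, checkout} — 9 features.
No choice of 3 test cases does better; here preview, share are left uncovered.

9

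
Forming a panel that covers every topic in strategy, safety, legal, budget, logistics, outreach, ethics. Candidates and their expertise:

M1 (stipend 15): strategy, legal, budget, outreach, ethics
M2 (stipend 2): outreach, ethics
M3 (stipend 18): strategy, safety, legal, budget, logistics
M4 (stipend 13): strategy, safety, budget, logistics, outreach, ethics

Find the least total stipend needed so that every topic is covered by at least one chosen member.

20

M2, M3 cover every topic at stipend 2 + 18 = 20.
Any cover uses at least 2 members; among all covering selections none totals below 20.
Greedy by coverage-per-stipend would pick M2, M4, M1 for 30 — worse than the optimum 20.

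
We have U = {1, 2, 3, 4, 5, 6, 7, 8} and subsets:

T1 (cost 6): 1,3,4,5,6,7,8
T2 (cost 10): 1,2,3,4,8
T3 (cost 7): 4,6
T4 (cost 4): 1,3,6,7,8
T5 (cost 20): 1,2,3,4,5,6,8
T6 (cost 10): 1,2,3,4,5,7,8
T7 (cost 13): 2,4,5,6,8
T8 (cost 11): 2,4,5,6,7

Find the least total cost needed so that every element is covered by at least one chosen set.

T4, T6 cover every element at cost 4 + 10 = 14.
Any cover uses at least 2 sets; among all covering selections none totals below 14.
Greedy by coverage-per-cost would pick T4, T1, T2 for 20 — worse than the optimum 14.

14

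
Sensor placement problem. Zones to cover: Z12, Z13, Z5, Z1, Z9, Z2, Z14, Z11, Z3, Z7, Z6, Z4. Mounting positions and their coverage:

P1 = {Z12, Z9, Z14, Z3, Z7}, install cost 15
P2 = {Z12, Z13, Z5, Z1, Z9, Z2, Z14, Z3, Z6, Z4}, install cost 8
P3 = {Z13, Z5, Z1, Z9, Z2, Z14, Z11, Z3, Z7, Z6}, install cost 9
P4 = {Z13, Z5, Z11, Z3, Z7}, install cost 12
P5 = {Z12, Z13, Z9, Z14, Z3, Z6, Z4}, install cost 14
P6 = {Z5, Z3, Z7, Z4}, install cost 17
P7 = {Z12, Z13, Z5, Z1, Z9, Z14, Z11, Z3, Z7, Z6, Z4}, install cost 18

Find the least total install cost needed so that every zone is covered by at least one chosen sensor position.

17

P2, P3 cover every zone at install cost 8 + 9 = 17.
Any cover uses at least 2 sensor positions; among all covering selections none totals below 17.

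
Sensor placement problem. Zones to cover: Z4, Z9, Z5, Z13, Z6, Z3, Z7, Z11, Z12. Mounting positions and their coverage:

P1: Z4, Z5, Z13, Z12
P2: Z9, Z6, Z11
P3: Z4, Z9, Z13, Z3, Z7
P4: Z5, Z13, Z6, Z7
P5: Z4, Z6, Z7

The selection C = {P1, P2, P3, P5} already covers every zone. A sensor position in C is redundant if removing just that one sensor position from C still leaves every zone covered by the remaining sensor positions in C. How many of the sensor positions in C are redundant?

1

Drop P1: Z5, Z12 uncovered — not redundant.
Drop P2: Z11 uncovered — not redundant.
Drop P3: Z3 uncovered — not redundant.
Drop P5: the rest still cover every zone — redundant.
1 redundant: P5.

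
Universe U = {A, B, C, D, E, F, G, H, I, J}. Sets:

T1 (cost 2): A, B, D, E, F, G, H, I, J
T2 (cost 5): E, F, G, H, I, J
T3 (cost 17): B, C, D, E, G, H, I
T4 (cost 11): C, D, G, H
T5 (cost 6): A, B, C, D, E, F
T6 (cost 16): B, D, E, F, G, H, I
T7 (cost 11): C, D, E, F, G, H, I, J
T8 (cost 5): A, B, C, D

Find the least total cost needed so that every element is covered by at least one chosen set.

7

T1, T8 cover every element at cost 2 + 5 = 7.
Any cover uses at least 2 sets; among all covering selections none totals below 7.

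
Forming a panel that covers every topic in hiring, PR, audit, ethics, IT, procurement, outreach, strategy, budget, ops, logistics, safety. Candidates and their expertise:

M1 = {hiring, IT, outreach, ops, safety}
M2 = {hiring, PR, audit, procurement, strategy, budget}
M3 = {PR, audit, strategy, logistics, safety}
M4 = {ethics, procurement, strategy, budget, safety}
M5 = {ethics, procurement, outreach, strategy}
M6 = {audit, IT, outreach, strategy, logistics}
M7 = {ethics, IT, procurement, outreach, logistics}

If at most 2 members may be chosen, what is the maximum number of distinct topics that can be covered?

Choosing M1, M2 covers {hiring, PR, audit, IT, procurement, outreach, strategy, budget, ops, safety} — 10 topics.
No choice of 2 members does better; here ethics, logistics are left uncovered.

10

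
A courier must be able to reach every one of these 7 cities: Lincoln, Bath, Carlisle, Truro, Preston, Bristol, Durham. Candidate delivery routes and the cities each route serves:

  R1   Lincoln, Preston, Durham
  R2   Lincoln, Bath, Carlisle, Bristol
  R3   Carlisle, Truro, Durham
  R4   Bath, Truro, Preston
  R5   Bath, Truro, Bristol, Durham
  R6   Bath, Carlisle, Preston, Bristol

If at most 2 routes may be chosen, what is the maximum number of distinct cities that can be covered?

Choosing R1, R2 covers {Lincoln, Bath, Carlisle, Preston, Bristol, Durham} — 6 cities.
No choice of 2 routes does better; here Truro is left uncovered.

6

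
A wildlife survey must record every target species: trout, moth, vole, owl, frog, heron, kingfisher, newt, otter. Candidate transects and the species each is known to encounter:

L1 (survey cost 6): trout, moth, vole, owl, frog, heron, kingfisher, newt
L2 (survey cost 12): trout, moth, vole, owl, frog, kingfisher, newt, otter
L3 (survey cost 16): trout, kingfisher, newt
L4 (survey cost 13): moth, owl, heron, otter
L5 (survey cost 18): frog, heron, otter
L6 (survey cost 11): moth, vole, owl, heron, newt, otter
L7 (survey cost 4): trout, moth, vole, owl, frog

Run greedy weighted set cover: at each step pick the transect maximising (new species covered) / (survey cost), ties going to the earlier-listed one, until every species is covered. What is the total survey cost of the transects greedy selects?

17

Pick 1: L1 adds 8 new (trout, moth, vole, owl, frog, heron, kingfisher, newt) at survey cost 6 (ratio 8/6).
Pick 2: L6 adds 1 new (otter) at survey cost 11 (ratio 1/11).
Greedy total survey cost: 6 + 11 = 17.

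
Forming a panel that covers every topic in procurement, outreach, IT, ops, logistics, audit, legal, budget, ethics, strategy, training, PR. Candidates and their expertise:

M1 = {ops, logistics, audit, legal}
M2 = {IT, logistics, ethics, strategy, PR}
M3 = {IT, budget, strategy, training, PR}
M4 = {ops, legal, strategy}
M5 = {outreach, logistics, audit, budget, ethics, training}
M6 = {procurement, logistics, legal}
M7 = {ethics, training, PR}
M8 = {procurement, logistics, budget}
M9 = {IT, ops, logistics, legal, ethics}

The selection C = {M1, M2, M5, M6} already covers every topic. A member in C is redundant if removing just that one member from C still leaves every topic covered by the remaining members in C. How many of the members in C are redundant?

Drop M1: ops uncovered — not redundant.
Drop M2: IT, strategy, PR uncovered — not redundant.
Drop M5: outreach, budget, training uncovered — not redundant.
Drop M6: procurement uncovered — not redundant.
None of the members in C is redundant.

0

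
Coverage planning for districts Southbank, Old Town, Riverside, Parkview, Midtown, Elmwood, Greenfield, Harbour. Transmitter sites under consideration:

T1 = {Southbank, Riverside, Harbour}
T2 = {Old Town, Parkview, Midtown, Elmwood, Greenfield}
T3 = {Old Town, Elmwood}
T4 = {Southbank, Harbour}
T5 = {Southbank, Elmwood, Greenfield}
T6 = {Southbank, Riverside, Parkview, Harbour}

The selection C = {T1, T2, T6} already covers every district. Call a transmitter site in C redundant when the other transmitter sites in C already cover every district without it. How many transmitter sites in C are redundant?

2

Drop T1: the rest still cover every district — redundant.
Drop T2: Old Town, Midtown, Elmwood, Greenfield uncovered — not redundant.
Drop T6: the rest still cover every district — redundant.
2 redundant: T1, T6.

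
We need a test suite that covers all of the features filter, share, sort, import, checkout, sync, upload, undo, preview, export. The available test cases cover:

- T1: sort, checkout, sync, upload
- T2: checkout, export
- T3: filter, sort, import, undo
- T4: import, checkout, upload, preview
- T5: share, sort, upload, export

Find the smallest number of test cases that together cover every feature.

T1, T3, T4, T5 together cover {filter, share, sort, import, checkout, sync, upload, undo, preview, export} — every feature.
No 3 of the 5 test cases cover everything (all 10 triples fall short), so 4 is minimum.

4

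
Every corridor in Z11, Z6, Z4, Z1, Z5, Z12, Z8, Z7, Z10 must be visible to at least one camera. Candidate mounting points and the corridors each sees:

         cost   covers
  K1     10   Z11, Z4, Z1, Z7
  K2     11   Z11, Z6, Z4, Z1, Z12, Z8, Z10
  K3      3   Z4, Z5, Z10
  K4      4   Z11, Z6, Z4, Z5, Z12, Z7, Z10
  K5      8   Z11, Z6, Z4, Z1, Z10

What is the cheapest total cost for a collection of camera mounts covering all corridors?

K2, K4 cover every corridor at cost 11 + 4 = 15.
Any cover uses at least 2 camera mounts; among all covering selections none totals below 15.

15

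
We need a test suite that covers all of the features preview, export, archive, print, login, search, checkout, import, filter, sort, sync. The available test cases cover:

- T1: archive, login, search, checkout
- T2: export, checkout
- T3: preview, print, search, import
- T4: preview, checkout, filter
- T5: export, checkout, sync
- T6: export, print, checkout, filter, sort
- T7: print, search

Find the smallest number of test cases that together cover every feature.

4

T1, T3, T5, T6 together cover {preview, export, archive, print, login, search, checkout, import, filter, sort, sync} — every feature.
No 3 of the 7 test cases cover everything (all 35 triples fall short), so 4 is minimum.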